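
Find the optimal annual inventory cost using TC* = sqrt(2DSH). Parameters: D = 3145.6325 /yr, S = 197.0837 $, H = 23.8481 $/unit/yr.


2*D*S*H = 29569397.1246
TC* = sqrt(29569397.1246) = 5437.7750

5437.7750 $/yr


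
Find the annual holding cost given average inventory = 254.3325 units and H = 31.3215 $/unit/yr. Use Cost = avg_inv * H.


Cost = 254.3325 * 31.3215 = 7966.0754

7966.0754 $/yr


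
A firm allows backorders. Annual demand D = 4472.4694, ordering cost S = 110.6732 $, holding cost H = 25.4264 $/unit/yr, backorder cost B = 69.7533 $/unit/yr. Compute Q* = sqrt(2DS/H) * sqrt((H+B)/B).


sqrt(2DS/H) = 197.3184
sqrt((H+B)/B) = 1.1681
Q* = 197.3184 * 1.1681 = 230.4927

230.4927 units


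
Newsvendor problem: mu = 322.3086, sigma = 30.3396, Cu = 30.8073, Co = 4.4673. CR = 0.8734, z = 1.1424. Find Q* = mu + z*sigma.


CR = Cu/(Cu+Co) = 30.8073/(30.8073+4.4673) = 0.8734
z = 1.1424
Q* = 322.3086 + 1.1424 * 30.3396 = 356.9686

356.9686 units


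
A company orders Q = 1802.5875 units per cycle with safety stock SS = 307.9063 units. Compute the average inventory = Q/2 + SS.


Q/2 = 901.2938
Avg = 901.2938 + 307.9063 = 1209.2000

1209.2000 units


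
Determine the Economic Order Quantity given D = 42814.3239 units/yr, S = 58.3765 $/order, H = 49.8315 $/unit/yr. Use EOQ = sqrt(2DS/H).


2*D*S = 2 * 42814.3239 * 58.3765 = 4998700.7583
2*D*S/H = 100312.0668
EOQ = sqrt(100312.0668) = 316.7208

316.7208 units


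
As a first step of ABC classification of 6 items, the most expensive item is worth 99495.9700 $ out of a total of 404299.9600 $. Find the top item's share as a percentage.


Top item = 99495.9700
Total = 404299.9600
Percentage = 99495.9700 / 404299.9600 * 100 = 24.6094

24.6094%


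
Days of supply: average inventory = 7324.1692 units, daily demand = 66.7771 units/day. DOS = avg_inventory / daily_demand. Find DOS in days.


DOS = 7324.1692 / 66.7771 = 109.6809

109.6809 days


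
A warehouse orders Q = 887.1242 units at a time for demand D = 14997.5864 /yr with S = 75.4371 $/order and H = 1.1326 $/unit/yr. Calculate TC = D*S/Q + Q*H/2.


Ordering cost = D*S/Q = 1275.3281
Holding cost = Q*H/2 = 502.3784
TC = 1275.3281 + 502.3784 = 1777.7065

1777.7065 $/yr


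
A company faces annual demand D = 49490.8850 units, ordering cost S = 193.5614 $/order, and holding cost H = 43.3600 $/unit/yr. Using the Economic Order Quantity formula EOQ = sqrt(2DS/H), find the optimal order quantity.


2*D*S = 2 * 49490.8850 * 193.5614 = 19159049.9757
2*D*S/H = 441860.0087
EOQ = sqrt(441860.0087) = 664.7255

664.7255 units


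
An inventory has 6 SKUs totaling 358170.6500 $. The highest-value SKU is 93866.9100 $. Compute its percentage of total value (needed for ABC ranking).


Top item = 93866.9100
Total = 358170.6500
Percentage = 93866.9100 / 358170.6500 * 100 = 26.2073

26.2073%


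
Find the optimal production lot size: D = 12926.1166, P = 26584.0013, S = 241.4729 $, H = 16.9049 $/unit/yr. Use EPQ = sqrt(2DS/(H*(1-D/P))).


1 - D/P = 1 - 0.4862 = 0.5138
H*(1-D/P) = 8.6851
2DS = 6242613.7223
EPQ = sqrt(718771.3601) = 847.8038

847.8038 units


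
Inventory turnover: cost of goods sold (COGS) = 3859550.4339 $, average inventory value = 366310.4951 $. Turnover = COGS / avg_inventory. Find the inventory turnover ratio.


Turnover = 3859550.4339 / 366310.4951 = 10.5363

10.5363


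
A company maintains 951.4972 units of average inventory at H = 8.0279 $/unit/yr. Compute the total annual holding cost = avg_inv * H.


Cost = 951.4972 * 8.0279 = 7638.5244

7638.5244 $/yr


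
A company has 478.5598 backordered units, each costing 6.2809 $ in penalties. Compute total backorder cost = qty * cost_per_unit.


Total = 478.5598 * 6.2809 = 3005.7862

3005.7862 $


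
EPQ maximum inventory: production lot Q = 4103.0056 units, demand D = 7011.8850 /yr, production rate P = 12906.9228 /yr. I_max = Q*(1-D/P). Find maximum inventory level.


D/P = 0.5433
1 - D/P = 0.4567
I_max = 4103.0056 * 0.4567 = 1873.9845

1873.9845 units


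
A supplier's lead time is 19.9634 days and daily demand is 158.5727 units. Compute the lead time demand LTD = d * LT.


LTD = 158.5727 * 19.9634 = 3165.6502

3165.6502 units


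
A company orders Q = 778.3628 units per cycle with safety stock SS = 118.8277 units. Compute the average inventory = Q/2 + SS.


Q/2 = 389.1814
Avg = 389.1814 + 118.8277 = 508.0091

508.0091 units


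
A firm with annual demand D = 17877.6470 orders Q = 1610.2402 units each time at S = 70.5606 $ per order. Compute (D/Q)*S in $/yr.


Number of orders = D/Q = 11.1025
Cost = 11.1025 * 70.5606 = 783.3971

783.3971 $/yr


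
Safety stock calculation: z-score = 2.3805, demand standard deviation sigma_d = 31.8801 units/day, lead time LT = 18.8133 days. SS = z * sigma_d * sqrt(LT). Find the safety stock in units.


sqrt(LT) = sqrt(18.8133) = 4.3374
SS = 2.3805 * 31.8801 * 4.3374 = 329.1701

329.1701 units


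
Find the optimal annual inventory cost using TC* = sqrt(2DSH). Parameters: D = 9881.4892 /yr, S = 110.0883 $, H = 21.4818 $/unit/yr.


2*D*S*H = 46737365.6993
TC* = sqrt(46737365.6993) = 6836.4732

6836.4732 $/yr


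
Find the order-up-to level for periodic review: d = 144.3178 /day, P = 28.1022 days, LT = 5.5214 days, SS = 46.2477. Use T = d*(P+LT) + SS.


P + LT = 33.6236
d*(P+LT) = 144.3178 * 33.6236 = 4852.4840
T = 4852.4840 + 46.2477 = 4898.7317

4898.7317 units


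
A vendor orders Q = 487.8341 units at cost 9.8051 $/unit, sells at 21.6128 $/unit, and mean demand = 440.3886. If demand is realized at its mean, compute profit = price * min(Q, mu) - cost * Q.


Sales at mu = min(487.8341, 440.3886) = 440.3886
Revenue = 21.6128 * 440.3886 = 9518.0307
Total cost = 9.8051 * 487.8341 = 4783.2621
Profit = 9518.0307 - 4783.2621 = 4734.7686

4734.7686 $


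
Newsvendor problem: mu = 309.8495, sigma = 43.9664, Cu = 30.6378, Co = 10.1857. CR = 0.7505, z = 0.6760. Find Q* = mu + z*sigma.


CR = Cu/(Cu+Co) = 30.6378/(30.6378+10.1857) = 0.7505
z = 0.6760
Q* = 309.8495 + 0.6760 * 43.9664 = 339.5708

339.5708 units


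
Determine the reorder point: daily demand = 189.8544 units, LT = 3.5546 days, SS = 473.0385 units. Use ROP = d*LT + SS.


d*LT = 189.8544 * 3.5546 = 674.8565
ROP = 674.8565 + 473.0385 = 1147.8950

1147.8950 units


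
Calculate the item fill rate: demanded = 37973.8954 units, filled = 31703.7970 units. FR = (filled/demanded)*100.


FR = 31703.7970 / 37973.8954 * 100 = 83.4884

83.4884%


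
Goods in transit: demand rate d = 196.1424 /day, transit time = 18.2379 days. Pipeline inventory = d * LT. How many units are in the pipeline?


Pipeline = 196.1424 * 18.2379 = 3577.2255

3577.2255 units


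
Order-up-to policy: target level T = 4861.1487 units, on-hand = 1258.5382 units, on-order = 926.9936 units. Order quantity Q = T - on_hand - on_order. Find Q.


Inventory position = OH + OO = 1258.5382 + 926.9936 = 2185.5318
Q = 4861.1487 - 2185.5318 = 2675.6169

2675.6169 units


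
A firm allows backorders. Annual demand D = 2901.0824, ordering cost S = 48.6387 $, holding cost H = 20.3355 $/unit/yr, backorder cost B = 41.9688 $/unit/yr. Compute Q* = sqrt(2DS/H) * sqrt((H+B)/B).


sqrt(2DS/H) = 117.8036
sqrt((H+B)/B) = 1.2184
Q* = 117.8036 * 1.2184 = 143.5338

143.5338 units


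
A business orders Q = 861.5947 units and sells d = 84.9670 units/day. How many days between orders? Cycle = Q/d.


Cycle = 861.5947 / 84.9670 = 10.1403

10.1403 days


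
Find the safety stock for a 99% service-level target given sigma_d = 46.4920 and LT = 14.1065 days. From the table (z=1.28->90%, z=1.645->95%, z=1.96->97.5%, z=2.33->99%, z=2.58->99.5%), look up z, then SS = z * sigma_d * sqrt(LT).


From the table, SL = 99% corresponds to z = 2.33
sqrt(LT) = sqrt(14.1065) = 3.7559
SS = 2.33 * 46.4920 * 3.7559 = 406.8589

406.8589 units


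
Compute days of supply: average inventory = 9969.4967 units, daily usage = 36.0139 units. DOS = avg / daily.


DOS = 9969.4967 / 36.0139 = 276.8236

276.8236 days


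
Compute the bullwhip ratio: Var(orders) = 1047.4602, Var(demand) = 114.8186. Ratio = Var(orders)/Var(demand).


BW = 1047.4602 / 114.8186 = 9.1227

9.1227


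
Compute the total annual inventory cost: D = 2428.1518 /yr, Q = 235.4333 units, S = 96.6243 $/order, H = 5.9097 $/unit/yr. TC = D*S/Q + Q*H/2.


Ordering cost = D*S/Q = 996.5390
Holding cost = Q*H/2 = 695.6701
TC = 996.5390 + 695.6701 = 1692.2091

1692.2091 $/yr


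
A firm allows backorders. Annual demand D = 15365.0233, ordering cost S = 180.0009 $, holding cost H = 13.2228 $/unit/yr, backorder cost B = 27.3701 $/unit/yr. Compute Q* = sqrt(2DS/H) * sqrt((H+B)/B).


sqrt(2DS/H) = 646.7810
sqrt((H+B)/B) = 1.2178
Q* = 646.7810 * 1.2178 = 787.6696

787.6696 units


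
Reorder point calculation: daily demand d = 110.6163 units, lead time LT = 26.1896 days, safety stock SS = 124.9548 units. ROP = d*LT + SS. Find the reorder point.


d*LT = 110.6163 * 26.1896 = 2896.9967
ROP = 2896.9967 + 124.9548 = 3021.9515

3021.9515 units


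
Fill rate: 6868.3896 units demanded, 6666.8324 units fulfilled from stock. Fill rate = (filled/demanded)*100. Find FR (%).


FR = 6666.8324 / 6868.3896 * 100 = 97.0654

97.0654%


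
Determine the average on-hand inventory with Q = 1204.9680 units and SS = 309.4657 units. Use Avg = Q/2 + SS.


Q/2 = 602.4840
Avg = 602.4840 + 309.4657 = 911.9497

911.9497 units


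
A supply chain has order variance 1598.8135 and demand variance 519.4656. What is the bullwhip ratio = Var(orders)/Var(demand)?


BW = 1598.8135 / 519.4656 = 3.0778

3.0778


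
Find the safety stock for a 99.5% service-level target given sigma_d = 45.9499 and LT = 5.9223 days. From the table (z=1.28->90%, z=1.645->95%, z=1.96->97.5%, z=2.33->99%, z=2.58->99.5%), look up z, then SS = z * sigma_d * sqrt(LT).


From the table, SL = 99.5% corresponds to z = 2.58
sqrt(LT) = sqrt(5.9223) = 2.4336
SS = 2.58 * 45.9499 * 2.4336 = 288.5024

288.5024 units


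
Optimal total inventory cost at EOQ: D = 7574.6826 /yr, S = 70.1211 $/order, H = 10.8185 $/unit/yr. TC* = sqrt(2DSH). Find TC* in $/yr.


2*D*S*H = 11492386.0108
TC* = sqrt(11492386.0108) = 3390.0422

3390.0422 $/yr


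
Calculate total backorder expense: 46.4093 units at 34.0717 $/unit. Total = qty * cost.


Total = 46.4093 * 34.0717 = 1581.2437

1581.2437 $


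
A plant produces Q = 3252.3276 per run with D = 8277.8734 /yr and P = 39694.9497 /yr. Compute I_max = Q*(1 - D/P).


D/P = 0.2085
1 - D/P = 0.7915
I_max = 3252.3276 * 0.7915 = 2574.0963

2574.0963 units


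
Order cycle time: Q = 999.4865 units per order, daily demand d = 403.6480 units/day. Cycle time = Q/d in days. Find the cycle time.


Cycle = 999.4865 / 403.6480 = 2.4761

2.4761 days


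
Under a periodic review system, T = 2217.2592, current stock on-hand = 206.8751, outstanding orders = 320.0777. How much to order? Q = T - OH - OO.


Inventory position = OH + OO = 206.8751 + 320.0777 = 526.9528
Q = 2217.2592 - 526.9528 = 1690.3064

1690.3064 units


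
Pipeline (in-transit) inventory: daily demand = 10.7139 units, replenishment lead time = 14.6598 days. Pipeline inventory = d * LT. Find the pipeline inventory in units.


Pipeline = 10.7139 * 14.6598 = 157.0636

157.0636 units


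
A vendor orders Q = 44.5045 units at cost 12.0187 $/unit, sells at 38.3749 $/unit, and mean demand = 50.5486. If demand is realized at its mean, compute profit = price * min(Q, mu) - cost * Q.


Sales at mu = min(44.5045, 50.5486) = 44.5045
Revenue = 38.3749 * 44.5045 = 1707.8557
Total cost = 12.0187 * 44.5045 = 534.8862
Profit = 1707.8557 - 534.8862 = 1172.9695

1172.9695 $


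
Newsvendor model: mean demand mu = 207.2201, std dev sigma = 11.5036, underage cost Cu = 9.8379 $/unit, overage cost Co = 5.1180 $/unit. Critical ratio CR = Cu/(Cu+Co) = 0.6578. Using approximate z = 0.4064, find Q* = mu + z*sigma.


CR = Cu/(Cu+Co) = 9.8379/(9.8379+5.1180) = 0.6578
z = 0.4064
Q* = 207.2201 + 0.4064 * 11.5036 = 211.8952

211.8952 units


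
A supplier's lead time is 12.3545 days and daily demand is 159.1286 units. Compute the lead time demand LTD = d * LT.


LTD = 159.1286 * 12.3545 = 1965.9543

1965.9543 units


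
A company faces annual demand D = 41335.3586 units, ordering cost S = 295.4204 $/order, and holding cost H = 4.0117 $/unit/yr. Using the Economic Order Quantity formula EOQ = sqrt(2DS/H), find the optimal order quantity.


2*D*S = 2 * 41335.3586 * 295.4204 = 24422616.3435
2*D*S/H = 6087847.1330
EOQ = sqrt(6087847.1330) = 2467.3563

2467.3563 units


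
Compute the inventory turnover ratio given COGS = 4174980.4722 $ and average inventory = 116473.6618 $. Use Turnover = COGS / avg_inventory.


Turnover = 4174980.4722 / 116473.6618 = 35.8448

35.8448


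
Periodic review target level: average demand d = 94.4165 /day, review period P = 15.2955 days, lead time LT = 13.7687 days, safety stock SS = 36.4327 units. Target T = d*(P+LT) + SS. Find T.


P + LT = 29.0642
d*(P+LT) = 94.4165 * 29.0642 = 2744.1400
T = 2744.1400 + 36.4327 = 2780.5727

2780.5727 units


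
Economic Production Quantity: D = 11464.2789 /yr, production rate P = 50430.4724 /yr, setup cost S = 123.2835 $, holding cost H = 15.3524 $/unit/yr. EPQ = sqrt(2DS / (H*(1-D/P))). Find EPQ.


1 - D/P = 1 - 0.2273 = 0.7727
H*(1-D/P) = 11.8624
2DS = 2826712.8555
EPQ = sqrt(238292.5531) = 488.1522

488.1522 units


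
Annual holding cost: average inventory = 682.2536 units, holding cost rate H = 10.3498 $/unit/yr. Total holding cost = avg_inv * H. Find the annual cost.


Cost = 682.2536 * 10.3498 = 7061.1883

7061.1883 $/yr


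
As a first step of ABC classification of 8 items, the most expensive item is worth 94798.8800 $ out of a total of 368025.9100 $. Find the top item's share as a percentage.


Top item = 94798.8800
Total = 368025.9100
Percentage = 94798.8800 / 368025.9100 * 100 = 25.7588

25.7588%


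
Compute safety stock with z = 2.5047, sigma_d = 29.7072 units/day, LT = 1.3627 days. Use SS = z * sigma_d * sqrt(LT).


sqrt(LT) = sqrt(1.3627) = 1.1673
SS = 2.5047 * 29.7072 * 1.1673 = 86.8595

86.8595 units


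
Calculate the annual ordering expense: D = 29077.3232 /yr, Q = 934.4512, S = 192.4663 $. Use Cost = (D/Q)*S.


Number of orders = D/Q = 31.1170
Cost = 31.1170 * 192.4663 = 5988.9749

5988.9749 $/yr


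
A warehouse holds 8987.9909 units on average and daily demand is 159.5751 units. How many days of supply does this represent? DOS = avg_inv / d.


DOS = 8987.9909 / 159.5751 = 56.3245

56.3245 days


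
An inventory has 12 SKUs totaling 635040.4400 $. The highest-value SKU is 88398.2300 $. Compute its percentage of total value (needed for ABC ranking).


Top item = 88398.2300
Total = 635040.4400
Percentage = 88398.2300 / 635040.4400 * 100 = 13.9201

13.9201%


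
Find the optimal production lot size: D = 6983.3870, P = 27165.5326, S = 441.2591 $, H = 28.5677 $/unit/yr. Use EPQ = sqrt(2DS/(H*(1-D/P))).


1 - D/P = 1 - 0.2571 = 0.7429
H*(1-D/P) = 21.2239
2DS = 6162966.1251
EPQ = sqrt(290379.1257) = 538.8684

538.8684 units


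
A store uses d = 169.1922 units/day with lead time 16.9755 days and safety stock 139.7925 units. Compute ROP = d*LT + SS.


d*LT = 169.1922 * 16.9755 = 2872.1222
ROP = 2872.1222 + 139.7925 = 3011.9147

3011.9147 units


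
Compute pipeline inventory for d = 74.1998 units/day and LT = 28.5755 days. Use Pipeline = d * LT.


Pipeline = 74.1998 * 28.5755 = 2120.2964

2120.2964 units


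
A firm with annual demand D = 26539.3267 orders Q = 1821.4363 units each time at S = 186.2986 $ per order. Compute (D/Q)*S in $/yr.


Number of orders = D/Q = 14.5705
Cost = 14.5705 * 186.2986 = 2714.4729

2714.4729 $/yr


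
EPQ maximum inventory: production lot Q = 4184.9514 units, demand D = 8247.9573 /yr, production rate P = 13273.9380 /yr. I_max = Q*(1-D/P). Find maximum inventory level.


D/P = 0.6214
1 - D/P = 0.3786
I_max = 4184.9514 * 0.3786 = 1584.5701

1584.5701 units


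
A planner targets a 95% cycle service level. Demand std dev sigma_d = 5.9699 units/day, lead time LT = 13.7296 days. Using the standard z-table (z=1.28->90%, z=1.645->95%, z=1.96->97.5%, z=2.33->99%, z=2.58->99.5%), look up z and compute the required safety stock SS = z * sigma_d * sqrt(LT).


From the table, SL = 95% corresponds to z = 1.645
sqrt(LT) = sqrt(13.7296) = 3.7053
SS = 1.645 * 5.9699 * 3.7053 = 36.3883

36.3883 units


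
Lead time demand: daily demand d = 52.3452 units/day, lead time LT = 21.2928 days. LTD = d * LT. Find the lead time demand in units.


LTD = 52.3452 * 21.2928 = 1114.5759

1114.5759 units


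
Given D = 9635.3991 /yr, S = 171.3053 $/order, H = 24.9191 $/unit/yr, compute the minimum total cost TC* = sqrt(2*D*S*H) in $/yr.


2*D*S*H = 82262680.4120
TC* = sqrt(82262680.4120) = 9069.8776

9069.8776 $/yr


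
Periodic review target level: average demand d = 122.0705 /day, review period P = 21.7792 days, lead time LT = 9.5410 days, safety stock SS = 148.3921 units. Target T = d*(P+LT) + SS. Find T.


P + LT = 31.3202
d*(P+LT) = 122.0705 * 31.3202 = 3823.2725
T = 3823.2725 + 148.3921 = 3971.6646

3971.6646 units


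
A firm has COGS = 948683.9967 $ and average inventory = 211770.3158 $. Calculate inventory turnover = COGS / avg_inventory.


Turnover = 948683.9967 / 211770.3158 = 4.4798

4.4798


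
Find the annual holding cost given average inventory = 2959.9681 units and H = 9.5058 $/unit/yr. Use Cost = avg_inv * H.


Cost = 2959.9681 * 9.5058 = 28136.8648

28136.8648 $/yr


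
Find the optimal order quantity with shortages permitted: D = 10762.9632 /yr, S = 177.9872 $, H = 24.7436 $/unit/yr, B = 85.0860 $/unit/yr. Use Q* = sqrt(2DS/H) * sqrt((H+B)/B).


sqrt(2DS/H) = 393.4992
sqrt((H+B)/B) = 1.1361
Q* = 393.4992 * 1.1361 = 447.0690

447.0690 units


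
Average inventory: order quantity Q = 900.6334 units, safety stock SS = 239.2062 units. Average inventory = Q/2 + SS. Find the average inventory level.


Q/2 = 450.3167
Avg = 450.3167 + 239.2062 = 689.5229

689.5229 units


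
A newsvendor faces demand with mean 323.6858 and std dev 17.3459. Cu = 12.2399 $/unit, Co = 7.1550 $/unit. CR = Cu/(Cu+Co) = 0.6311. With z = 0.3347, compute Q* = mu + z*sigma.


CR = Cu/(Cu+Co) = 12.2399/(12.2399+7.1550) = 0.6311
z = 0.3347
Q* = 323.6858 + 0.3347 * 17.3459 = 329.4915

329.4915 units


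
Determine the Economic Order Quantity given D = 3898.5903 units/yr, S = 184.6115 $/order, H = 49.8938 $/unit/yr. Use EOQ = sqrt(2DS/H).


2*D*S = 2 * 3898.5903 * 184.6115 = 1439449.2063
2*D*S/H = 28850.2621
EOQ = sqrt(28850.2621) = 169.8536

169.8536 units


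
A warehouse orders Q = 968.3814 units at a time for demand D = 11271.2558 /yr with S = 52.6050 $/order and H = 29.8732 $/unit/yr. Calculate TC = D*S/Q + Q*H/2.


Ordering cost = D*S/Q = 612.2840
Holding cost = Q*H/2 = 14464.3256
TC = 612.2840 + 14464.3256 = 15076.6096

15076.6096 $/yr


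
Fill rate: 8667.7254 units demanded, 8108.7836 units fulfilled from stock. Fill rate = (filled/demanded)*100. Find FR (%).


FR = 8108.7836 / 8667.7254 * 100 = 93.5515

93.5515%


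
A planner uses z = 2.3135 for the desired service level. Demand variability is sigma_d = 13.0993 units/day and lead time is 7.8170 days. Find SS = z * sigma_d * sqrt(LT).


sqrt(LT) = sqrt(7.8170) = 2.7959
SS = 2.3135 * 13.0993 * 2.7959 = 84.7301

84.7301 units


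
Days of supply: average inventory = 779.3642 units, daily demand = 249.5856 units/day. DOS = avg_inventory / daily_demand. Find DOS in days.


DOS = 779.3642 / 249.5856 = 3.1226

3.1226 days


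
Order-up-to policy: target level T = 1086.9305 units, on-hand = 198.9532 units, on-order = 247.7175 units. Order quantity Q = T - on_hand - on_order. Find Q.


Inventory position = OH + OO = 198.9532 + 247.7175 = 446.6707
Q = 1086.9305 - 446.6707 = 640.2598

640.2598 units


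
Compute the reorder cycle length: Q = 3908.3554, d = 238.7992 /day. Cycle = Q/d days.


Cycle = 3908.3554 / 238.7992 = 16.3667

16.3667 days


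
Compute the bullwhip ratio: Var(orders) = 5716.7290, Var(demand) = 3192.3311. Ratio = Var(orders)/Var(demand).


BW = 5716.7290 / 3192.3311 = 1.7908

1.7908


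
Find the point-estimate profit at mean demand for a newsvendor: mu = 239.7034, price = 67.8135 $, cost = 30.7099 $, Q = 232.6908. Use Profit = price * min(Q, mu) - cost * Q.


Sales at mu = min(232.6908, 239.7034) = 232.6908
Revenue = 67.8135 * 232.6908 = 15779.5776
Total cost = 30.7099 * 232.6908 = 7145.9112
Profit = 15779.5776 - 7145.9112 = 8633.6664

8633.6664 $


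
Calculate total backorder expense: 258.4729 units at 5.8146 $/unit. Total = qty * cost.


Total = 258.4729 * 5.8146 = 1502.9165

1502.9165 $


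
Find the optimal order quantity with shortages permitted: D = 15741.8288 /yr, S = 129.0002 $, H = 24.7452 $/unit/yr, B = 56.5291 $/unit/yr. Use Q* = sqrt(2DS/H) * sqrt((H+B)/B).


sqrt(2DS/H) = 405.1280
sqrt((H+B)/B) = 1.1991
Q* = 405.1280 * 1.1991 = 485.7725

485.7725 units


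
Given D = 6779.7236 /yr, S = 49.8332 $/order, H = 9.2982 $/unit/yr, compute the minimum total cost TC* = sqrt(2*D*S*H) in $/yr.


2*D*S*H = 6282892.7120
TC* = sqrt(6282892.7120) = 2506.5699

2506.5699 $/yr


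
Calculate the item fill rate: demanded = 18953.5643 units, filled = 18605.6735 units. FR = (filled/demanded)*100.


FR = 18605.6735 / 18953.5643 * 100 = 98.1645

98.1645%


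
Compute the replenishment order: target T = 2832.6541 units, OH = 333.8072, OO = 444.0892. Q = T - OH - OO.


Inventory position = OH + OO = 333.8072 + 444.0892 = 777.8964
Q = 2832.6541 - 777.8964 = 2054.7577

2054.7577 units


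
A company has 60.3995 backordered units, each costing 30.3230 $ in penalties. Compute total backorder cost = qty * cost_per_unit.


Total = 60.3995 * 30.3230 = 1831.4940

1831.4940 $


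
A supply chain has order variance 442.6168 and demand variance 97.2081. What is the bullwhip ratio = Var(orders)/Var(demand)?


BW = 442.6168 / 97.2081 = 4.5533

4.5533


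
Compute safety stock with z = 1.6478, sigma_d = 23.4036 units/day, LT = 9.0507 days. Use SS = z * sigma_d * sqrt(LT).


sqrt(LT) = sqrt(9.0507) = 3.0084
SS = 1.6478 * 23.4036 * 3.0084 = 116.0188

116.0188 units


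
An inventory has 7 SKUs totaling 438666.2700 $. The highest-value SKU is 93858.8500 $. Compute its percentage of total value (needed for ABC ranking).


Top item = 93858.8500
Total = 438666.2700
Percentage = 93858.8500 / 438666.2700 * 100 = 21.3964

21.3964%


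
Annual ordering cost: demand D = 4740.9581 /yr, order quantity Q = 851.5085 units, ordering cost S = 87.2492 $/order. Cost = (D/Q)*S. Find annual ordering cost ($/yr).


Number of orders = D/Q = 5.5677
Cost = 5.5677 * 87.2492 = 485.7788

485.7788 $/yr


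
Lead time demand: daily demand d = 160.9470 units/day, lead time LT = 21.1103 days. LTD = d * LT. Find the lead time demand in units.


LTD = 160.9470 * 21.1103 = 3397.6395

3397.6395 units


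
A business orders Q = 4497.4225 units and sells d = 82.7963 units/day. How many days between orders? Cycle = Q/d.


Cycle = 4497.4225 / 82.7963 = 54.3191

54.3191 days


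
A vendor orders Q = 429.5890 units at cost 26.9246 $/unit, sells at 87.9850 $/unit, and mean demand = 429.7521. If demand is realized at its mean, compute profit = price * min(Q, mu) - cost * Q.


Sales at mu = min(429.5890, 429.7521) = 429.5890
Revenue = 87.9850 * 429.5890 = 37797.3882
Total cost = 26.9246 * 429.5890 = 11566.5120
Profit = 37797.3882 - 11566.5120 = 26230.8762

26230.8762 $


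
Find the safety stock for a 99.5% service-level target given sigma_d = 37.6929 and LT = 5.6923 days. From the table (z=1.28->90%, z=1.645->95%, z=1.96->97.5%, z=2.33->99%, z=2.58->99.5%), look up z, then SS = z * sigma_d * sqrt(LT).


From the table, SL = 99.5% corresponds to z = 2.58
sqrt(LT) = sqrt(5.6923) = 2.3859
SS = 2.58 * 37.6929 * 2.3859 = 232.0188

232.0188 units


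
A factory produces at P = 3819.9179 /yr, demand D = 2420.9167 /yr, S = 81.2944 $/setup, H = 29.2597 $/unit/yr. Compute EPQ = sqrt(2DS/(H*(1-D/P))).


1 - D/P = 1 - 0.6338 = 0.3662
H*(1-D/P) = 10.7160
2DS = 393613.9412
EPQ = sqrt(36731.3208) = 191.6542

191.6542 units


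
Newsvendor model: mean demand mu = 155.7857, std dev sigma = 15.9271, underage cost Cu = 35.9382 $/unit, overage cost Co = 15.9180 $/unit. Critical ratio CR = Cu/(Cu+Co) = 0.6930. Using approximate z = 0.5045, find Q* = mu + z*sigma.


CR = Cu/(Cu+Co) = 35.9382/(35.9382+15.9180) = 0.6930
z = 0.5045
Q* = 155.7857 + 0.5045 * 15.9271 = 163.8209

163.8209 units


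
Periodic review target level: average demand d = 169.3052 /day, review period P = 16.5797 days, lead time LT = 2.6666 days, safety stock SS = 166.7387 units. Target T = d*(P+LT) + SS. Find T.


P + LT = 19.2463
d*(P+LT) = 169.3052 * 19.2463 = 3258.4987
T = 3258.4987 + 166.7387 = 3425.2374

3425.2374 units


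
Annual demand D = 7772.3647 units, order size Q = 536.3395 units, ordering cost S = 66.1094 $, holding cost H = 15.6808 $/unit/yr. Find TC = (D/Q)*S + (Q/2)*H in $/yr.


Ordering cost = D*S/Q = 958.0245
Holding cost = Q*H/2 = 4205.1162
TC = 958.0245 + 4205.1162 = 5163.1407

5163.1407 $/yr


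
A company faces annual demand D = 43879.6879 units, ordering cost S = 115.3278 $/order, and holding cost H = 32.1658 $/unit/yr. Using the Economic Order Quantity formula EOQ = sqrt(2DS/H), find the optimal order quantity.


2*D*S = 2 * 43879.6879 * 115.3278 = 10121095.7404
2*D*S/H = 314653.9412
EOQ = sqrt(314653.9412) = 560.9402

560.9402 units


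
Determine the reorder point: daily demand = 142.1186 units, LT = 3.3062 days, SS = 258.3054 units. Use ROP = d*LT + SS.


d*LT = 142.1186 * 3.3062 = 469.8725
ROP = 469.8725 + 258.3054 = 728.1779

728.1779 units


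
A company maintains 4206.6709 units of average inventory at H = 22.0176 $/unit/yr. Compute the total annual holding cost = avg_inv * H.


Cost = 4206.6709 * 22.0176 = 92620.7972

92620.7972 $/yr


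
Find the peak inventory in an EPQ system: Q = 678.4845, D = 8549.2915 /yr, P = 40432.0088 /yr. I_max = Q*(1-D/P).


D/P = 0.2114
1 - D/P = 0.7886
I_max = 678.4845 * 0.7886 = 535.0199

535.0199 units


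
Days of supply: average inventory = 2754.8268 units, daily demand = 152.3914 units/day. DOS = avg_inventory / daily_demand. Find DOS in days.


DOS = 2754.8268 / 152.3914 = 18.0773

18.0773 days


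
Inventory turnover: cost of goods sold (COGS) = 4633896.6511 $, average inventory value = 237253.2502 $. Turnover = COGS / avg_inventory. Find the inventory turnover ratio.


Turnover = 4633896.6511 / 237253.2502 = 19.5314

19.5314


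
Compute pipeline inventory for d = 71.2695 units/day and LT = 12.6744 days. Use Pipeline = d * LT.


Pipeline = 71.2695 * 12.6744 = 903.2982

903.2982 units


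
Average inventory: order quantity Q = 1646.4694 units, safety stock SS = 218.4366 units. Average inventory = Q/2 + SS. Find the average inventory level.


Q/2 = 823.2347
Avg = 823.2347 + 218.4366 = 1041.6713

1041.6713 units


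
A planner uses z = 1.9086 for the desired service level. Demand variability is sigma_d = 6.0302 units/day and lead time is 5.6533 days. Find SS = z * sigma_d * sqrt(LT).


sqrt(LT) = sqrt(5.6533) = 2.3777
SS = 1.9086 * 6.0302 * 2.3777 = 27.3651

27.3651 units


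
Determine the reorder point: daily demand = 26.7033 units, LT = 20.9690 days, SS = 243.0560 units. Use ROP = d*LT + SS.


d*LT = 26.7033 * 20.9690 = 559.9415
ROP = 559.9415 + 243.0560 = 802.9975

802.9975 units


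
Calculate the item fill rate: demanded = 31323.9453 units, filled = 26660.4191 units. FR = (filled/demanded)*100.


FR = 26660.4191 / 31323.9453 * 100 = 85.1119

85.1119%


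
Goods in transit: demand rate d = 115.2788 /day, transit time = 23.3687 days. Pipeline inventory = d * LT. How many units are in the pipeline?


Pipeline = 115.2788 * 23.3687 = 2693.9157

2693.9157 units


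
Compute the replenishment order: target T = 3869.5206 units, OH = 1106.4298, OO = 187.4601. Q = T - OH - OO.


Inventory position = OH + OO = 1106.4298 + 187.4601 = 1293.8899
Q = 3869.5206 - 1293.8899 = 2575.6307

2575.6307 units


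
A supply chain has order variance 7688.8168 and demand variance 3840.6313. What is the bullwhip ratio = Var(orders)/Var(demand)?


BW = 7688.8168 / 3840.6313 = 2.0020

2.0020


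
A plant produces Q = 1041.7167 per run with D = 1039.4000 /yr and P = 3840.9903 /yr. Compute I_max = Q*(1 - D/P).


D/P = 0.2706
1 - D/P = 0.7294
I_max = 1041.7167 * 0.7294 = 759.8206

759.8206 units


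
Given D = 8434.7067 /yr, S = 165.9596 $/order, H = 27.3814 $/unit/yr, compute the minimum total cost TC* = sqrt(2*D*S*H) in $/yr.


2*D*S*H = 76658092.8182
TC* = sqrt(76658092.8182) = 8755.4607

8755.4607 $/yr


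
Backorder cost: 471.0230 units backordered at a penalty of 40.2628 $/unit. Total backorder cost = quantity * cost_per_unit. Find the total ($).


Total = 471.0230 * 40.2628 = 18964.7048

18964.7048 $


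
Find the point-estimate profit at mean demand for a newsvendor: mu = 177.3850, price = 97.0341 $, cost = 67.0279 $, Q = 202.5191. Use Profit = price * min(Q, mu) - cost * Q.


Sales at mu = min(202.5191, 177.3850) = 177.3850
Revenue = 97.0341 * 177.3850 = 17212.3938
Total cost = 67.0279 * 202.5191 = 13574.4300
Profit = 17212.3938 - 13574.4300 = 3637.9638

3637.9638 $


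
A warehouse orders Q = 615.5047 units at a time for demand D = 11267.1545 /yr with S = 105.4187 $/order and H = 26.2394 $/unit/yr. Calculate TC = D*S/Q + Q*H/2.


Ordering cost = D*S/Q = 1929.7477
Holding cost = Q*H/2 = 8075.2370
TC = 1929.7477 + 8075.2370 = 10004.9847

10004.9847 $/yr


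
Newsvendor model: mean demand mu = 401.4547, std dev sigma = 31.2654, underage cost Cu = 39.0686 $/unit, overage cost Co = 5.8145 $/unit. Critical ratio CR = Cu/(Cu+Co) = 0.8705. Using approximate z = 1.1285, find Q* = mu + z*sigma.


CR = Cu/(Cu+Co) = 39.0686/(39.0686+5.8145) = 0.8705
z = 1.1285
Q* = 401.4547 + 1.1285 * 31.2654 = 436.7377

436.7377 units


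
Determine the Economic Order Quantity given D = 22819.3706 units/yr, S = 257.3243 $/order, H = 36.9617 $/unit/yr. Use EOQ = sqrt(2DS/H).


2*D*S = 2 * 22819.3706 * 257.3243 = 11743957.1322
2*D*S/H = 317733.1436
EOQ = sqrt(317733.1436) = 563.6782

563.6782 units


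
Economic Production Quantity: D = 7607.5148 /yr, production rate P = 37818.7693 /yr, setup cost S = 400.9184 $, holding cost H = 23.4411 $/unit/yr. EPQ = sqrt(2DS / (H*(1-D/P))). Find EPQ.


1 - D/P = 1 - 0.2012 = 0.7988
H*(1-D/P) = 18.7258
2DS = 6099985.3232
EPQ = sqrt(325753.7583) = 570.7484

570.7484 units


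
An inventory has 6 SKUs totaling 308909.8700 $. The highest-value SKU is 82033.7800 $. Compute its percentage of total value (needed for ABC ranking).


Top item = 82033.7800
Total = 308909.8700
Percentage = 82033.7800 / 308909.8700 * 100 = 26.5559

26.5559%


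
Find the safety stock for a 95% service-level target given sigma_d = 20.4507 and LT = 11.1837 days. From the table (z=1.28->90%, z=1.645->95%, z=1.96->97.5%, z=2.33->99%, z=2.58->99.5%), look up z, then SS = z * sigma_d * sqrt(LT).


From the table, SL = 95% corresponds to z = 1.645
sqrt(LT) = sqrt(11.1837) = 3.3442
SS = 1.645 * 20.4507 * 3.3442 = 112.5037

112.5037 units


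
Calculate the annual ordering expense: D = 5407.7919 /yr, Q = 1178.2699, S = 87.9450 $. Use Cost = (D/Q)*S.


Number of orders = D/Q = 4.5896
Cost = 4.5896 * 87.9450 = 403.6327

403.6327 $/yr


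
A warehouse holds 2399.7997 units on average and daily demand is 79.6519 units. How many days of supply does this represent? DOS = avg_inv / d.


DOS = 2399.7997 / 79.6519 = 30.1286

30.1286 days


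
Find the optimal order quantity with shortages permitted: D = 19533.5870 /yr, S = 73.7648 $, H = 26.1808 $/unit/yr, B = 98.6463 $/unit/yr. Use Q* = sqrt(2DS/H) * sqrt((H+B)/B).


sqrt(2DS/H) = 331.7715
sqrt((H+B)/B) = 1.1249
Q* = 331.7715 * 1.1249 = 373.2099

373.2099 units


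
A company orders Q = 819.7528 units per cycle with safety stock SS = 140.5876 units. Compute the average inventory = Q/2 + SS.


Q/2 = 409.8764
Avg = 409.8764 + 140.5876 = 550.4640

550.4640 units


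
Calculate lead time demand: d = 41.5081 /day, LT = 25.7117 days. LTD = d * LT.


LTD = 41.5081 * 25.7117 = 1067.2438

1067.2438 units


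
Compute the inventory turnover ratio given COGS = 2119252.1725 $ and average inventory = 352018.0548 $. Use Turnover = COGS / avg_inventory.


Turnover = 2119252.1725 / 352018.0548 = 6.0203

6.0203


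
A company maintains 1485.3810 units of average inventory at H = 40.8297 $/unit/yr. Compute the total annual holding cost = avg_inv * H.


Cost = 1485.3810 * 40.8297 = 60647.6606

60647.6606 $/yr


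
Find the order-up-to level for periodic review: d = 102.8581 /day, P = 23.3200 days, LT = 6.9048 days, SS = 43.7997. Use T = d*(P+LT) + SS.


P + LT = 30.2248
d*(P+LT) = 102.8581 * 30.2248 = 3108.8655
T = 3108.8655 + 43.7997 = 3152.6652

3152.6652 units


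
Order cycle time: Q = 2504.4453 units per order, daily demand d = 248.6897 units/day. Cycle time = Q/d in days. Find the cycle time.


Cycle = 2504.4453 / 248.6897 = 10.0706

10.0706 days


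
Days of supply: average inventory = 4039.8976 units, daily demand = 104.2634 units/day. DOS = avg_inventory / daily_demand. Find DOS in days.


DOS = 4039.8976 / 104.2634 = 38.7470

38.7470 days


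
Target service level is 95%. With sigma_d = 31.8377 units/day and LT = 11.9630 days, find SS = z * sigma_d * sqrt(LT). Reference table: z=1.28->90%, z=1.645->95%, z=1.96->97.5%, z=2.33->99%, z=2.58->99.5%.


From the table, SL = 95% corresponds to z = 1.645
sqrt(LT) = sqrt(11.9630) = 3.4588
SS = 1.645 * 31.8377 * 3.4588 = 181.1455

181.1455 units


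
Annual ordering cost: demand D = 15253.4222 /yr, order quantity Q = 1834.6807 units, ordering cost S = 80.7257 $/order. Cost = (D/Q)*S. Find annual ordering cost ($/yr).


Number of orders = D/Q = 8.3139
Cost = 8.3139 * 80.7257 = 671.1485

671.1485 $/yr


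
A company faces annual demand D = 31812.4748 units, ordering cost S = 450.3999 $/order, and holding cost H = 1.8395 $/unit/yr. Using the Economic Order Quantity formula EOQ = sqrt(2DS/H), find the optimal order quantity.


2*D*S = 2 * 31812.4748 * 450.3999 = 28656670.9373
2*D*S/H = 15578510.9744
EOQ = sqrt(15578510.9744) = 3946.9622

3946.9622 units


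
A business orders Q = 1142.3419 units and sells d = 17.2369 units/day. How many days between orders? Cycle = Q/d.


Cycle = 1142.3419 / 17.2369 = 66.2730

66.2730 days


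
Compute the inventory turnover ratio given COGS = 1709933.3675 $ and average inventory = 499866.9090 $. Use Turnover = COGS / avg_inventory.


Turnover = 1709933.3675 / 499866.9090 = 3.4208

3.4208


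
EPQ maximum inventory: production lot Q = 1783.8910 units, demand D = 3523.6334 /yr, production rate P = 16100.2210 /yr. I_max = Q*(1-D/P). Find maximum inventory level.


D/P = 0.2189
1 - D/P = 0.7811
I_max = 1783.8910 * 0.7811 = 1393.4754

1393.4754 units


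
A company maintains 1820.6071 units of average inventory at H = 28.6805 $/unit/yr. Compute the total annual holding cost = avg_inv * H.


Cost = 1820.6071 * 28.6805 = 52215.9219

52215.9219 $/yr


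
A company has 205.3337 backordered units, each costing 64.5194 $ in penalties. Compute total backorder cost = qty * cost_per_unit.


Total = 205.3337 * 64.5194 = 13248.0071

13248.0071 $


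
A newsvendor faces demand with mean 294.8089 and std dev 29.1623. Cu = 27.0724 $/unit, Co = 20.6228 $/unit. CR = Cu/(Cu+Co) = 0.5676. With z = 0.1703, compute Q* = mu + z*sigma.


CR = Cu/(Cu+Co) = 27.0724/(27.0724+20.6228) = 0.5676
z = 0.1703
Q* = 294.8089 + 0.1703 * 29.1623 = 299.7752

299.7752 units


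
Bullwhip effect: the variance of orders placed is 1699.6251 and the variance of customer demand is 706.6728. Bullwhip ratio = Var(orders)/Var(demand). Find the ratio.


BW = 1699.6251 / 706.6728 = 2.4051

2.4051


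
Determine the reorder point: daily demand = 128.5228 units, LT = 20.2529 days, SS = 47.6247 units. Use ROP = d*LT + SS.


d*LT = 128.5228 * 20.2529 = 2602.9594
ROP = 2602.9594 + 47.6247 = 2650.5841

2650.5841 units


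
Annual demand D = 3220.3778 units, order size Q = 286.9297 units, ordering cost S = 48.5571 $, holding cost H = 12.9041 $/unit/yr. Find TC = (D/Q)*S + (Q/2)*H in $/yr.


Ordering cost = D*S/Q = 544.9844
Holding cost = Q*H/2 = 1851.2848
TC = 544.9844 + 1851.2848 = 2396.2692

2396.2692 $/yr


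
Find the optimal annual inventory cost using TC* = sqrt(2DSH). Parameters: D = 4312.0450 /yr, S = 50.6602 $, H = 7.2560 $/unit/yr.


2*D*S*H = 3170132.7893
TC* = sqrt(3170132.7893) = 1780.4867

1780.4867 $/yr


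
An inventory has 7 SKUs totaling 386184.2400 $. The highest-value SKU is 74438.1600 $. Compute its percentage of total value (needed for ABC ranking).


Top item = 74438.1600
Total = 386184.2400
Percentage = 74438.1600 / 386184.2400 * 100 = 19.2753

19.2753%


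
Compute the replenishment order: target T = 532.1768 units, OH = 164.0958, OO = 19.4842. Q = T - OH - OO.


Inventory position = OH + OO = 164.0958 + 19.4842 = 183.5800
Q = 532.1768 - 183.5800 = 348.5968

348.5968 units


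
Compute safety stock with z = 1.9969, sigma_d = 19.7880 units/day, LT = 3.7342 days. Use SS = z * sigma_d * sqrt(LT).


sqrt(LT) = sqrt(3.7342) = 1.9324
SS = 1.9969 * 19.7880 * 1.9324 = 76.3584

76.3584 units


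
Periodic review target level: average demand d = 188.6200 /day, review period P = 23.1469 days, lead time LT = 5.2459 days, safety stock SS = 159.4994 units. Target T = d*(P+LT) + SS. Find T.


P + LT = 28.3928
d*(P+LT) = 188.6200 * 28.3928 = 5355.4499
T = 5355.4499 + 159.4994 = 5514.9493

5514.9493 units


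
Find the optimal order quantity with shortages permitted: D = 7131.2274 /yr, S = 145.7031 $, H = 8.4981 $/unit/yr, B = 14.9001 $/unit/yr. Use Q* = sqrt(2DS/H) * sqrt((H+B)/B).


sqrt(2DS/H) = 494.5049
sqrt((H+B)/B) = 1.2531
Q* = 494.5049 * 1.2531 = 619.6797

619.6797 units


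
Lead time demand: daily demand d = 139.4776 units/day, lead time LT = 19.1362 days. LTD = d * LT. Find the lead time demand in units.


LTD = 139.4776 * 19.1362 = 2669.0712

2669.0712 units


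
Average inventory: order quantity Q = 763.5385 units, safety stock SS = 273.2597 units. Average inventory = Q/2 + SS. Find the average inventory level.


Q/2 = 381.7692
Avg = 381.7692 + 273.2597 = 655.0290

655.0290 units


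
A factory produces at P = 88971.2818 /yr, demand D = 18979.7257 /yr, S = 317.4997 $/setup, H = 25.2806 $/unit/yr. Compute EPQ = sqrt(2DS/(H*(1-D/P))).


1 - D/P = 1 - 0.2133 = 0.7867
H*(1-D/P) = 19.8876
2DS = 12052114.4317
EPQ = sqrt(606010.3866) = 778.4667

778.4667 units


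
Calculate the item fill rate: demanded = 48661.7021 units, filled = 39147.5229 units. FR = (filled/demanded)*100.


FR = 39147.5229 / 48661.7021 * 100 = 80.4483

80.4483%


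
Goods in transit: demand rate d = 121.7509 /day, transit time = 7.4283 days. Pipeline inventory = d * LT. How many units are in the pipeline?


Pipeline = 121.7509 * 7.4283 = 904.4022

904.4022 units


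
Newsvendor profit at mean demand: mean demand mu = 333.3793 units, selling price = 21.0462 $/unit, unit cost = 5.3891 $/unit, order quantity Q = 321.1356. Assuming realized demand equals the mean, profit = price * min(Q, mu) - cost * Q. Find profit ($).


Sales at mu = min(321.1356, 333.3793) = 321.1356
Revenue = 21.0462 * 321.1356 = 6758.6841
Total cost = 5.3891 * 321.1356 = 1730.6319
Profit = 6758.6841 - 1730.6319 = 5028.0522

5028.0522 $


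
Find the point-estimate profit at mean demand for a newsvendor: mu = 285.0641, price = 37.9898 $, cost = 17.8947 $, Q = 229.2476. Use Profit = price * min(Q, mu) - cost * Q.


Sales at mu = min(229.2476, 285.0641) = 229.2476
Revenue = 37.9898 * 229.2476 = 8709.0705
Total cost = 17.8947 * 229.2476 = 4102.3170
Profit = 8709.0705 - 4102.3170 = 4606.7534

4606.7534 $
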